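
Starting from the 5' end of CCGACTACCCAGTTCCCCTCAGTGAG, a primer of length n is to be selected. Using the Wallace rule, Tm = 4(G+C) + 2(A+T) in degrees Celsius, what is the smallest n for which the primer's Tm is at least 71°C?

n = 22

First 21 bases: CCGACTACCCAGTTCCCCTCA → Tm = 68°C (< 71°C)
First 22 bases: CCGACTACCCAGTTCCCCTCAG → Tm = 72°C (≥ 71°C)
Each additional base adds 2°C (A/T) or 4°C (G/C), so Tm is non-decreasing in n; n = 22 is the first length to reach 71°C.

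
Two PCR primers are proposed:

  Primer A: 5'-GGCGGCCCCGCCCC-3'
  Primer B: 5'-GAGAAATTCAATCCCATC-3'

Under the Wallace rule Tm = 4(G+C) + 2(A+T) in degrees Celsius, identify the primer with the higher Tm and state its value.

Primer A, 56°C

Primer A: A+T=0, G+C=14 → Tm = 2(0)+4(14) = 56°C
Primer B: A+T=11, G+C=7 → Tm = 2(11)+4(7) = 50°C
56°C vs 50°C → primer A is higher.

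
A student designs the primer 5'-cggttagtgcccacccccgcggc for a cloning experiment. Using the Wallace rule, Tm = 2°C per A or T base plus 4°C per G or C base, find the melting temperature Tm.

Counting bases: C=11, A=2, G=7, T=3
AT pairs contribute 5, GC pairs contribute 18.
Tm = 4·18 + 2·5 = 72 + 10 = 82°C

82°C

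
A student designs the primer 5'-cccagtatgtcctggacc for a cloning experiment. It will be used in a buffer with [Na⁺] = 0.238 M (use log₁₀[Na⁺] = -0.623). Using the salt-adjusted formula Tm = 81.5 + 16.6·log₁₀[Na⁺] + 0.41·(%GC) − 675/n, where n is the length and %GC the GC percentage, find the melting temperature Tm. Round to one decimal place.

58.7°C

Length n = 18. Base counts: C=7, A=3, G=4, T=4
G+C = 11, so %GC = 11/18 × 100 = 61.111%
Salt term: 16.6 × (-0.623) = -10.342
GC term: 0.41 × 61.111 = 25.056; length term: −675/18 = −37.5
Tm = 81.5 + (-10.342) + 25.056 − 37.5 = 58.714 → 58.7°C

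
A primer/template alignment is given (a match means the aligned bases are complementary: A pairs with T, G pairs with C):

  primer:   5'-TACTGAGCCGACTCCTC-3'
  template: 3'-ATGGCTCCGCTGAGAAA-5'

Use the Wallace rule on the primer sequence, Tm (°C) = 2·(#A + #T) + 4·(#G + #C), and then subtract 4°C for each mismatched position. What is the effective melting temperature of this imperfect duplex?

38°C

Primer base counts: A=3, T=4, G=3, C=7 → A+T=7, G+C=10
Perfect-match Tm = 2(7) + 4(10) = 14 + 40 = 54°C
Mismatches (positions where the bases are not complementary): 4 (at positions 4, 8, 15, 17)
Effective Tm = 54 − 4×4 = 54 − 16 = 38°C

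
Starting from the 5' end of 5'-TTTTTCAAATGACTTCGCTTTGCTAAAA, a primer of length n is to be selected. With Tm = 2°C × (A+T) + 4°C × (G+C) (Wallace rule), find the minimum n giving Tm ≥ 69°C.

First 26 bases: TTTTTCAAATGACTTCGCTTTGCTAA → Tm = 68°C (< 69°C)
First 27 bases: TTTTTCAAATGACTTCGCTTTGCTAAA → Tm = 70°C (≥ 69°C)
Since every base adds ≥2°C, Tm only increases with n, so the threshold is first crossed at n = 27.

n = 27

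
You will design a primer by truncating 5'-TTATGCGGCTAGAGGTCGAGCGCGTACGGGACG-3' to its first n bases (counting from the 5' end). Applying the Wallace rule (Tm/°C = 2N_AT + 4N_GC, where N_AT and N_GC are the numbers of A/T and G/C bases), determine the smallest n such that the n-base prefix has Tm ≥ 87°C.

n = 28

First 27 bases: TTATGCGGCTAGAGGTCGAGCGCGTAC → Tm = 86°C (< 87°C)
First 28 bases: TTATGCGGCTAGAGGTCGAGCGCGTACG → Tm = 90°C (≥ 87°C)
Since every base adds ≥2°C, Tm only increases with n, so the threshold is first crossed at n = 28.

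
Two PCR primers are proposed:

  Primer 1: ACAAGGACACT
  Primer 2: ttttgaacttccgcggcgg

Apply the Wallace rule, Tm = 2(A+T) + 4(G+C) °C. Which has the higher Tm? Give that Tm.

Primer 2, 60°C

Primer 1: A+T=6, G+C=5 → Tm = 2(6)+4(5) = 32°C
Primer 2: A+T=8, G+C=11 → Tm = 2(8)+4(11) = 60°C
32°C vs 60°C → primer 2 is higher.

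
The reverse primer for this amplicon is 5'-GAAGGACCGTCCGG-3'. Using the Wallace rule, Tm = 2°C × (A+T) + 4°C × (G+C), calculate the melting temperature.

Counting bases: G=6, A=3, T=1, C=4
AT pairs contribute 4, GC pairs contribute 10.
Tm = 2(4) + 4(10) = 8 + 40 = 48°C

48°C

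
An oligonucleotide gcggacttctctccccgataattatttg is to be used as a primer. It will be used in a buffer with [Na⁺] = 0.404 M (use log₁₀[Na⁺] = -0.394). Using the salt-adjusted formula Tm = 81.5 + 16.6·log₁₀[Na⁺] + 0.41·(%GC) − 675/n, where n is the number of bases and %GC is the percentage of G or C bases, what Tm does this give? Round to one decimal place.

Length n = 28. Base counts: G=5, C=8, T=10, A=5
G+C = 13, so %GC = 13/28 × 100 = 46.429%
Salt term: 16.6 × (-0.394) = -6.54
GC term: 0.41 × 46.429 = 19.036; length term: −675/28 = −24.107
Tm = 81.5 + (-6.54) + 19.036 − 24.107 = 69.889 → 69.9°C

69.9°C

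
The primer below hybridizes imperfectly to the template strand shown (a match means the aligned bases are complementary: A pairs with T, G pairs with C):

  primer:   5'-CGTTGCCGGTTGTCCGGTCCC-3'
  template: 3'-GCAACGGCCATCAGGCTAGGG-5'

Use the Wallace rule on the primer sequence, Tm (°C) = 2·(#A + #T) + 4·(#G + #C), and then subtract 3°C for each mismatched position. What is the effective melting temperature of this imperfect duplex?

66°C

Primer base counts: A=0, T=6, G=7, C=8 → A+T=6, G+C=15
Perfect-match Tm = 2(6) + 4(15) = 12 + 60 = 72°C
Mismatches (positions where the bases are not complementary): 2 (at positions 11, 17)
Effective Tm = 72 − 2×3 = 72 − 6 = 66°C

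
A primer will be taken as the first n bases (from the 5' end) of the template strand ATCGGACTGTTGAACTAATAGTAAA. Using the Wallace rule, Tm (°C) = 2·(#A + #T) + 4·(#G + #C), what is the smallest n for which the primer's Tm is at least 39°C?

n = 14

First 13 bases: ATCGGACTGTTGA → Tm = 38°C (< 39°C)
First 14 bases: ATCGGACTGTTGAA → Tm = 40°C (≥ 39°C)
Since every base adds ≥2°C, Tm only increases with n, so the threshold is first crossed at n = 14.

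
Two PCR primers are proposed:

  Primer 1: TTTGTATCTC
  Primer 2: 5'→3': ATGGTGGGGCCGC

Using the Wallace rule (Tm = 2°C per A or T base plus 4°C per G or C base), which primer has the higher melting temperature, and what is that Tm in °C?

Primer 2, 46°C

Primer 1: A+T=7, G+C=3 → Tm = 2(7)+4(3) = 26°C
Primer 2: A+T=3, G+C=10 → Tm = 2(3)+4(10) = 46°C
26°C vs 46°C → primer 2 is higher.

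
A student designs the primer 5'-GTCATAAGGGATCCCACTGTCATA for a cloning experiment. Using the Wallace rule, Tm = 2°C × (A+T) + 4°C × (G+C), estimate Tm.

Scanning the sequence gives C=6, A=7, G=5, T=6.
So N_AT = 13 and N_GC = 11.
Tm = 2×13 + 4×11 = 70°C

70°C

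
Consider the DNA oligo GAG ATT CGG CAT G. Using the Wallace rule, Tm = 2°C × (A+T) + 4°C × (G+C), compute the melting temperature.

A=3, G=5, T=3, C=2
AT pairs contribute 6, GC pairs contribute 7.
Tm = 4·7 + 2·6 = 28 + 12 = 40°C

40°C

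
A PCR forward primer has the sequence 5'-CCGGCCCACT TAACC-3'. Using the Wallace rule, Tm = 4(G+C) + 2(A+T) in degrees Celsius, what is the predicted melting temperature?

50°C

Scanning the sequence gives A=3, C=8, T=2, G=2.
So N_AT = 5 and N_GC = 10.
Tm = 2×5 + 4×10 = 50°C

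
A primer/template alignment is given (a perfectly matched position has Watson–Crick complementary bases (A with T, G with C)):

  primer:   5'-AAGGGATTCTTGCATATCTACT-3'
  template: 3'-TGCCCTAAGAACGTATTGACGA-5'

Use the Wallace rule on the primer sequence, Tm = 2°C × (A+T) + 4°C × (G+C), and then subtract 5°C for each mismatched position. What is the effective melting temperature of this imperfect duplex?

Primer base counts: A=6, T=8, G=4, C=4 → A+T=14, G+C=8
Perfect-match Tm = 2(14) + 4(8) = 28 + 32 = 60°C
Mismatches (positions where the bases are not complementary): 3 (at positions 2, 17, 20)
Effective Tm = 60 − 3×5 = 60 − 15 = 45°C

45°C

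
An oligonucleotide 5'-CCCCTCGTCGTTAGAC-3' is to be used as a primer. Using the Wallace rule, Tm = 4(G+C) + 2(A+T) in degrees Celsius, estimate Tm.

52°C

Scanning the sequence gives G=3, T=4, C=7, A=2.
AT pairs contribute 6, GC pairs contribute 10.
Tm = 4·10 + 2·6 = 40 + 12 = 52°C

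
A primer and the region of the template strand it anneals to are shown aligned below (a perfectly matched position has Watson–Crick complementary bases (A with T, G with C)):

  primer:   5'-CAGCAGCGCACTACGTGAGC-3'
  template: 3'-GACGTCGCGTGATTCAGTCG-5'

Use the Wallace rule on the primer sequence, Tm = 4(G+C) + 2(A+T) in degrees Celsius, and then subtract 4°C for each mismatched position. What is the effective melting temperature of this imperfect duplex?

54°C

Primer base counts: A=5, T=2, G=6, C=7 → A+T=7, G+C=13
Perfect-match Tm = 2(7) + 4(13) = 14 + 52 = 66°C
Mismatches (positions where the bases are not complementary): 3 (at positions 2, 14, 17)
Effective Tm = 66 − 3×4 = 66 − 12 = 54°C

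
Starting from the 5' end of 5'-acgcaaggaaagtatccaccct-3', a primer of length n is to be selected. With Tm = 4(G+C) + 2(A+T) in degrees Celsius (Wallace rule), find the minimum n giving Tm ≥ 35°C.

First 11 bases: ACGCAAGGAAA → Tm = 32°C (< 35°C)
First 12 bases: ACGCAAGGAAAG → Tm = 36°C (≥ 35°C)
Since every base adds ≥2°C, Tm only increases with n, so the threshold is first crossed at n = 12.

n = 12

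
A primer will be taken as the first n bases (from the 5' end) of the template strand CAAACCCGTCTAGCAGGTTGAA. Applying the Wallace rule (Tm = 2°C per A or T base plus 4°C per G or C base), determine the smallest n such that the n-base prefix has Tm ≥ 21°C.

n = 7

First 6 bases: CAAACC → Tm = 18°C (< 21°C)
First 7 bases: CAAACCC → Tm = 22°C (≥ 21°C)
Since every base adds ≥2°C, Tm only increases with n, so the threshold is first crossed at n = 7.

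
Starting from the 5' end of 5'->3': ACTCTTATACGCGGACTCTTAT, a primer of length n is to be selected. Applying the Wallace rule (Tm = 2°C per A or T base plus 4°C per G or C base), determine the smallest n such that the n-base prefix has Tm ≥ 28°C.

First 10 bases: ACTCTTATAC → Tm = 26°C (< 28°C)
First 11 bases: ACTCTTATACG → Tm = 30°C (≥ 28°C)
Since every base adds ≥2°C, Tm only increases with n, so the threshold is first crossed at n = 11.

n = 11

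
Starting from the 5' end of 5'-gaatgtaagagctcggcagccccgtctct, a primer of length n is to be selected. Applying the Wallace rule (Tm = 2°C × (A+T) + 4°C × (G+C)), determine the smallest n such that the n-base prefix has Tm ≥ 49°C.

First 16 bases: GAATGTAAGAGCTCGG → Tm = 48°C (< 49°C)
First 17 bases: GAATGTAAGAGCTCGGC → Tm = 52°C (≥ 49°C)
Each additional base adds 2°C (A/T) or 4°C (G/C), so Tm is non-decreasing in n; n = 17 is the first length to reach 49°C.

n = 17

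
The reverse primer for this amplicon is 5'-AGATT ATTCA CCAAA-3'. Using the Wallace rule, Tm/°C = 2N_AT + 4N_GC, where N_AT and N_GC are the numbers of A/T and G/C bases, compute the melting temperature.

Scanning the sequence gives T=4, C=3, A=7, G=1.
So N_AT = 11 and N_GC = 4.
Tm = 2×11 + 4×4 = 38°C

38°C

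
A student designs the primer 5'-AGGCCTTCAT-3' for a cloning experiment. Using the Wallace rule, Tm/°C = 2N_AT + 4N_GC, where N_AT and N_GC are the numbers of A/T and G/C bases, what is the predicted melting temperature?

T=3, G=2, A=2, C=3
A+T = 5, G+C = 5
Tm = 2(5) + 4(5) = 10 + 20 = 30°C

30°C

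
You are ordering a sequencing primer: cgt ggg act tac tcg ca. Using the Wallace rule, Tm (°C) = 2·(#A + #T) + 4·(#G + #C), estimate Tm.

A=3, C=5, G=5, T=4
AT pairs contribute 7, GC pairs contribute 10.
Tm = 4·10 + 2·7 = 40 + 14 = 54°C

54°C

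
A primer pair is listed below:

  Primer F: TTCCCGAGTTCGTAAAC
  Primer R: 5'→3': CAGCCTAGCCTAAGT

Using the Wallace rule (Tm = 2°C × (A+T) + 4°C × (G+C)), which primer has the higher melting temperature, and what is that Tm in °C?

Primer F: A+T=9, G+C=8 → Tm = 2(9)+4(8) = 50°C
Primer R: A+T=7, G+C=8 → Tm = 2(7)+4(8) = 46°C
50°C vs 46°C → primer F is higher.

Primer F, 50°C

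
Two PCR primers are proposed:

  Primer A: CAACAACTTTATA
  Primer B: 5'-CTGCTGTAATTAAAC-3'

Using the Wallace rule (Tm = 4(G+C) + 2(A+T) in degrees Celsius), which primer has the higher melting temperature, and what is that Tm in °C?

Primer B, 40°C

Primer A: A+T=10, G+C=3 → Tm = 2(10)+4(3) = 32°C
Primer B: A+T=10, G+C=5 → Tm = 2(10)+4(5) = 40°C
32°C vs 40°C → primer B is higher.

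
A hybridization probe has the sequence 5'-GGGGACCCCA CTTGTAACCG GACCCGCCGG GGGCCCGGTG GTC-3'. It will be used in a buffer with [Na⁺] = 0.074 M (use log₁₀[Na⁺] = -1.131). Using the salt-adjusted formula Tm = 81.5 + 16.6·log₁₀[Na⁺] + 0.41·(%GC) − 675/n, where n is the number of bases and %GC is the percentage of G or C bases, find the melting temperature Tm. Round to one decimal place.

Length n = 43. Scanning the sequence gives T=5, A=5, G=17, C=16.
G+C = 33, so %GC = 33/43 × 100 = 76.744%
Salt term: 16.6 × (-1.131) = -18.775
GC term: 0.41 × 76.744 = 31.465; length term: −675/43 = −15.698
Tm = 81.5 + (-18.775) + 31.465 − 15.698 = 78.492 → 78.5°C

78.5°C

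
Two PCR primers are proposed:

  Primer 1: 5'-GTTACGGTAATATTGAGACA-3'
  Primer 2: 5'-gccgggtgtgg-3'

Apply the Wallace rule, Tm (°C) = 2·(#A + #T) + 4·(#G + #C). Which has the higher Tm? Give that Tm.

Primer 1: A+T=13, G+C=7 → Tm = 2(13)+4(7) = 54°C
Primer 2: A+T=2, G+C=9 → Tm = 2(2)+4(9) = 40°C
54°C vs 40°C → primer 1 is higher.

Primer 1, 54°C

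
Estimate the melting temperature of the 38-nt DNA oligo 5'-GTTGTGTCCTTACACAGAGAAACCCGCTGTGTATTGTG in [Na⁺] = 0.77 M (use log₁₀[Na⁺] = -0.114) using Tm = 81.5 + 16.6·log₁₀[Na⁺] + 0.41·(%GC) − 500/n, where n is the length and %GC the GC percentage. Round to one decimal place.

85.9°C

Length n = 38. Base counts: G=10, C=8, T=12, A=8
G+C = 18, so %GC = 18/38 × 100 = 47.368%
Salt term: 16.6 × (-0.114) = -1.892
GC term: 0.41 × 47.368 = 19.421; length term: −500/38 = −13.158
Tm = 81.5 + (-1.892) + 19.421 − 13.158 = 85.871 → 85.9°C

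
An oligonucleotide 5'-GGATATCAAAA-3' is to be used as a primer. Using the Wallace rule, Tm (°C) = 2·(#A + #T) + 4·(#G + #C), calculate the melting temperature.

28°C

Base counts: A=6, C=1, T=2, G=2
AT pairs contribute 8, GC pairs contribute 3.
Tm = 4·3 + 2·8 = 12 + 16 = 28°C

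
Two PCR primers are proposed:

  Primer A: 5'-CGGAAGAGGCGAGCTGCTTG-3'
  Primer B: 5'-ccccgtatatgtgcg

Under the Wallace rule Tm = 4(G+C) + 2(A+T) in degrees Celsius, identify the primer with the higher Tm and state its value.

Primer A: A+T=7, G+C=13 → Tm = 2(7)+4(13) = 66°C
Primer B: A+T=6, G+C=9 → Tm = 2(6)+4(9) = 48°C
66°C vs 48°C → primer A is higher.

Primer A, 66°C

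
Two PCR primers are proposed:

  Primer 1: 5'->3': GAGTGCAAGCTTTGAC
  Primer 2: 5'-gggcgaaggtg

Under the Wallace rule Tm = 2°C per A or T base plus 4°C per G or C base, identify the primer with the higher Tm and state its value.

Primer 1, 48°C

Primer 1: A+T=8, G+C=8 → Tm = 2(8)+4(8) = 48°C
Primer 2: A+T=3, G+C=8 → Tm = 2(3)+4(8) = 38°C
48°C vs 38°C → primer 1 is higher.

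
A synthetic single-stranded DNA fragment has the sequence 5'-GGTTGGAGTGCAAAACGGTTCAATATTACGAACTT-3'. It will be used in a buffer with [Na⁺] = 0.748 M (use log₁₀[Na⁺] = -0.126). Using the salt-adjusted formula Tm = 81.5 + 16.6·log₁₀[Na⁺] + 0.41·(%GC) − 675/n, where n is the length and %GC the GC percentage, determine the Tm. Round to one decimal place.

Length n = 35. Counting bases: C=5, T=10, A=11, G=9
G+C = 14, so %GC = 14/35 × 100 = 40%
Salt term: 16.6 × (-0.126) = -2.092
GC term: 0.41 × 40 = 16.4; length term: −675/35 = −19.286
Tm = 81.5 + (-2.092) + 16.4 − 19.286 = 76.522 → 76.5°C

76.5°C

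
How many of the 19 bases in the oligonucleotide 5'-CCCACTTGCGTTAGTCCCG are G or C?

12

A=2, C=8, G=4, T=5
G+C = 4 + 8 = 12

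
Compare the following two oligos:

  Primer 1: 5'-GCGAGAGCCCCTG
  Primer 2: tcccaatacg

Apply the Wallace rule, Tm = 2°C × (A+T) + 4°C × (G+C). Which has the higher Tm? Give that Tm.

Primer 1, 46°C

Primer 1: A+T=3, G+C=10 → Tm = 2(3)+4(10) = 46°C
Primer 2: A+T=5, G+C=5 → Tm = 2(5)+4(5) = 30°C
46°C vs 30°C → primer 1 is higher.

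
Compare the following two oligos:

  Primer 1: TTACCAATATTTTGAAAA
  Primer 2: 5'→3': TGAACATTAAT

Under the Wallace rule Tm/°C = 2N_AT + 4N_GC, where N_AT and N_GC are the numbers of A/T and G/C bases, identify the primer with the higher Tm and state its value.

Primer 1: A+T=15, G+C=3 → Tm = 2(15)+4(3) = 42°C
Primer 2: A+T=9, G+C=2 → Tm = 2(9)+4(2) = 26°C
42°C vs 26°C → primer 1 is higher.

Primer 1, 42°C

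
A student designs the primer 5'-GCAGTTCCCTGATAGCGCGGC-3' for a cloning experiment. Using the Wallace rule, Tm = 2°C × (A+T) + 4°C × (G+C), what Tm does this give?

70°C

A=3, C=7, T=4, G=7
AT pairs contribute 7, GC pairs contribute 14.
Tm = 2(7) + 4(14) = 14 + 56 = 70°C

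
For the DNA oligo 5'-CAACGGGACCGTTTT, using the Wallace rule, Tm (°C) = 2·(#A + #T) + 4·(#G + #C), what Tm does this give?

46°C

C=4, A=3, T=4, G=4
So N_AT = 7 and N_GC = 8.
Tm = 2×7 + 4×8 = 46°C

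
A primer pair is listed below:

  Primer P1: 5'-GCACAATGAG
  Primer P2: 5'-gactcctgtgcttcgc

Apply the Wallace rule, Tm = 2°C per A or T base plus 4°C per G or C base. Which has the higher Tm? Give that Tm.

Primer P2, 52°C

Primer P1: A+T=5, G+C=5 → Tm = 2(5)+4(5) = 30°C
Primer P2: A+T=6, G+C=10 → Tm = 2(6)+4(10) = 52°C
30°C vs 52°C → primer P2 is higher.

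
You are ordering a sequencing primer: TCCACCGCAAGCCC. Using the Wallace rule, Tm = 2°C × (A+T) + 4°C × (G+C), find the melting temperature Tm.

Base counts: G=2, C=8, T=1, A=3
So N_AT = 4 and N_GC = 10.
Tm = 2(4) + 4(10) = 8 + 40 = 48°C

48°C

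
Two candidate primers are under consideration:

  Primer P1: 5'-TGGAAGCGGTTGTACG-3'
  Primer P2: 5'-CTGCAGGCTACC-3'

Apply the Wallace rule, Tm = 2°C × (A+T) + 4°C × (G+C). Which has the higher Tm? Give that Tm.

Primer P1, 50°C

Primer P1: A+T=7, G+C=9 → Tm = 2(7)+4(9) = 50°C
Primer P2: A+T=4, G+C=8 → Tm = 2(4)+4(8) = 40°C
50°C vs 40°C → primer P1 is higher.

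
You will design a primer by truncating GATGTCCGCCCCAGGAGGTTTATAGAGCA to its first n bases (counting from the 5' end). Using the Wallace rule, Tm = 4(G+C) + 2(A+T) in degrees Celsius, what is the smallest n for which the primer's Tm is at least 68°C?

n = 21

First 20 bases: GATGTCCGCCCCAGGAGGTT → Tm = 66°C (< 68°C)
First 21 bases: GATGTCCGCCCCAGGAGGTTT → Tm = 68°C (≥ 68°C)
Since every base adds ≥2°C, Tm only increases with n, so the threshold is first crossed at n = 21.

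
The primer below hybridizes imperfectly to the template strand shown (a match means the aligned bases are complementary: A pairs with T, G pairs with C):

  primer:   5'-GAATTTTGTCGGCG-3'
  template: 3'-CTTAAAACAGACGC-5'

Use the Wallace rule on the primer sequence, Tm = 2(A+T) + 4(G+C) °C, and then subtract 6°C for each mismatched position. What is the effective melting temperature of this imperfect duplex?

36°C

Primer base counts: A=2, T=5, G=5, C=2 → A+T=7, G+C=7
Perfect-match Tm = 2(7) + 4(7) = 14 + 28 = 42°C
Mismatches (positions where the bases are not complementary): 1 (at position 11)
Effective Tm = 42 − 1×6 = 42 − 6 = 36°C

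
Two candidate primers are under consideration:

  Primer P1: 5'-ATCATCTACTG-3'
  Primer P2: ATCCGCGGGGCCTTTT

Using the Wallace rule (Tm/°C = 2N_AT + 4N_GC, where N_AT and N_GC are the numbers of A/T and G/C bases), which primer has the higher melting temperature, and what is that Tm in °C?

Primer P2, 52°C

Primer P1: A+T=7, G+C=4 → Tm = 2(7)+4(4) = 30°C
Primer P2: A+T=6, G+C=10 → Tm = 2(6)+4(10) = 52°C
30°C vs 52°C → primer P2 is higher.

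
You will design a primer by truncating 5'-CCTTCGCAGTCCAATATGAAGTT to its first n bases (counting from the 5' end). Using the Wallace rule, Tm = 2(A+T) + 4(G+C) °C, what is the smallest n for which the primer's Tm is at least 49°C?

n = 17

First 16 bases: CCTTCGCAGTCCAATA → Tm = 48°C (< 49°C)
First 17 bases: CCTTCGCAGTCCAATAT → Tm = 50°C (≥ 49°C)
Since every base adds ≥2°C, Tm only increases with n, so the threshold is first crossed at n = 17.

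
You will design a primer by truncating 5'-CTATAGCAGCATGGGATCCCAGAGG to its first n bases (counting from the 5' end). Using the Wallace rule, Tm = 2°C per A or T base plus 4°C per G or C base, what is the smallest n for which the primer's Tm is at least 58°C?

First 18 bases: CTATAGCAGCATGGGATC → Tm = 54°C (< 58°C)
First 19 bases: CTATAGCAGCATGGGATCC → Tm = 58°C (≥ 58°C)
Each additional base adds 2°C (A/T) or 4°C (G/C), so Tm is non-decreasing in n; n = 19 is the first length to reach 58°C.

n = 19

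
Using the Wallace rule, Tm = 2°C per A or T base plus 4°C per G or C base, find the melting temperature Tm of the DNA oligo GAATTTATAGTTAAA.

T=6, G=2, A=7, C=0
A+T = 13, G+C = 2
Tm = 2×13 + 4×2 = 34°C

34°C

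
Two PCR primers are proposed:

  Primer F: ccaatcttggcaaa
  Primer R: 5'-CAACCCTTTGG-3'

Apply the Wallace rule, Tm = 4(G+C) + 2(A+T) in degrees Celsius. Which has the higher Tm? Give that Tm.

Primer F, 40°C

Primer F: A+T=8, G+C=6 → Tm = 2(8)+4(6) = 40°C
Primer R: A+T=5, G+C=6 → Tm = 2(5)+4(6) = 34°C
40°C vs 34°C → primer F is higher.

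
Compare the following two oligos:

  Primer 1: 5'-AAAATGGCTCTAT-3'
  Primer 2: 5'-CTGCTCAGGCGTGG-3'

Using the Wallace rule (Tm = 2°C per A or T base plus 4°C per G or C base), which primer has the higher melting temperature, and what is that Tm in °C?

Primer 2, 48°C

Primer 1: A+T=9, G+C=4 → Tm = 2(9)+4(4) = 34°C
Primer 2: A+T=4, G+C=10 → Tm = 2(4)+4(10) = 48°C
34°C vs 48°C → primer 2 is higher.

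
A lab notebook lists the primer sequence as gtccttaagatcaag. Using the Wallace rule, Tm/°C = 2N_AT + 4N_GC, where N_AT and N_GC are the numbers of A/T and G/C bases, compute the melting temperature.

Base counts: G=3, A=5, T=4, C=3
A+T = 9, G+C = 6
Tm = 4·6 + 2·9 = 24 + 18 = 42°C

42°C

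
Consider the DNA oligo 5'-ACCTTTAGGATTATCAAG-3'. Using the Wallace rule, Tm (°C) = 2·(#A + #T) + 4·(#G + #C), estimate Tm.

Base counts: A=6, C=3, G=3, T=6
AT pairs contribute 12, GC pairs contribute 6.
Tm = 2(12) + 4(6) = 24 + 24 = 48°C

48°C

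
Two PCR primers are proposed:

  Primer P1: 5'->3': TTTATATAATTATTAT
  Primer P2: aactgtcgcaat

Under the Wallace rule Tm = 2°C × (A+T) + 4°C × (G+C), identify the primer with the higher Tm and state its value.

Primer P1: A+T=16, G+C=0 → Tm = 2(16)+4(0) = 32°C
Primer P2: A+T=7, G+C=5 → Tm = 2(7)+4(5) = 34°C
32°C vs 34°C → primer P2 is higher.

Primer P2, 34°C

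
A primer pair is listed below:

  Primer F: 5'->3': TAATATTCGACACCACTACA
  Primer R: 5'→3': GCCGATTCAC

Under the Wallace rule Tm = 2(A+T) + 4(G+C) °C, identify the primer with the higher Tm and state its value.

Primer F: A+T=13, G+C=7 → Tm = 2(13)+4(7) = 54°C
Primer R: A+T=4, G+C=6 → Tm = 2(4)+4(6) = 32°C
54°C vs 32°C → primer F is higher.

Primer F, 54°C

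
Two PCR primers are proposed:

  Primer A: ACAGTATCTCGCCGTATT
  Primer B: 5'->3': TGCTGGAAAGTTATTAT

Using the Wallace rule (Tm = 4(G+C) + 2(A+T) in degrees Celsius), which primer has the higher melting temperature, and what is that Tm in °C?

Primer A: A+T=10, G+C=8 → Tm = 2(10)+4(8) = 52°C
Primer B: A+T=12, G+C=5 → Tm = 2(12)+4(5) = 44°C
52°C vs 44°C → primer A is higher.

Primer A, 52°C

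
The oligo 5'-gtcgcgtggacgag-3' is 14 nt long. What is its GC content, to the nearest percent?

Base counts: C=3, T=2, G=7, A=2
G+C = 7 + 3 = 10 out of 14 bases
%GC = 10/14 × 100 = 71.43% ≈ 71%

71%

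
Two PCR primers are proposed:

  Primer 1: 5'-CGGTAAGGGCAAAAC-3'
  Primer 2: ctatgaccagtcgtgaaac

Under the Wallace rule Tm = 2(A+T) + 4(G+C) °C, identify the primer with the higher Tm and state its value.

Primer 1: A+T=7, G+C=8 → Tm = 2(7)+4(8) = 46°C
Primer 2: A+T=10, G+C=9 → Tm = 2(10)+4(9) = 56°C
46°C vs 56°C → primer 2 is higher.

Primer 2, 56°C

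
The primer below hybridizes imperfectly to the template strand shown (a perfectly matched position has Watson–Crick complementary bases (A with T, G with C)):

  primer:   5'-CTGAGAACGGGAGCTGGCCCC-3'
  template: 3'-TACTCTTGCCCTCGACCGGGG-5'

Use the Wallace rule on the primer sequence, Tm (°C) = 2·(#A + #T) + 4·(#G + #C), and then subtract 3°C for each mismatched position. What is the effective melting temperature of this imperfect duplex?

69°C

Primer base counts: A=4, T=2, G=8, C=7 → A+T=6, G+C=15
Perfect-match Tm = 2(6) + 4(15) = 12 + 60 = 72°C
Mismatches (positions where the bases are not complementary): 1 (at position 1)
Effective Tm = 72 − 1×3 = 72 − 3 = 69°C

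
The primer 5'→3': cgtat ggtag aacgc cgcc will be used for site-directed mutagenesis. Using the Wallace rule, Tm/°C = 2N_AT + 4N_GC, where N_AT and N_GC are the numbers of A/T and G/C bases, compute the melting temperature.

62°C

Counting bases: G=6, T=3, C=6, A=4
A+T = 7, G+C = 12
Tm = 4·12 + 2·7 = 48 + 14 = 62°C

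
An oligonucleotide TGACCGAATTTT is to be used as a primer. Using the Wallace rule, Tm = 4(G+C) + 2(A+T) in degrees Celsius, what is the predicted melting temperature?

Counting bases: C=2, A=3, G=2, T=5
A+T = 8, G+C = 4
Tm = 2×8 + 4×4 = 32°C

32°C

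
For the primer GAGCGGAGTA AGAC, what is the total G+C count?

Base counts: A=5, G=6, T=1, C=2
G+C = 6 + 2 = 8

8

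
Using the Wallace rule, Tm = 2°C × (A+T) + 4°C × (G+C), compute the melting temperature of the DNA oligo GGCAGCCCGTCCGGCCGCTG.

Scanning the sequence gives A=1, G=8, C=9, T=2.
AT pairs contribute 3, GC pairs contribute 17.
Tm = 2×3 + 4×17 = 74°C

74°C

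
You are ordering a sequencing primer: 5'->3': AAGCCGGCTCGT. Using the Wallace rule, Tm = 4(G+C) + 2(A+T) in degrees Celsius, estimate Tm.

A=2, G=4, C=4, T=2
AT pairs contribute 4, GC pairs contribute 8.
Tm = 4·8 + 2·4 = 32 + 8 = 40°C

40°C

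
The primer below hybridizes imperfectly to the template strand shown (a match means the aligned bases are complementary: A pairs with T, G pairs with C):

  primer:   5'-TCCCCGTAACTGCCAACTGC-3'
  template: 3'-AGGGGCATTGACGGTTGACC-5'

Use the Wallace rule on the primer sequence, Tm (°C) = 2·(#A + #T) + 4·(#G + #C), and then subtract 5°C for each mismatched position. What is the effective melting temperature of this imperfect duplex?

Primer base counts: A=4, T=4, G=3, C=9 → A+T=8, G+C=12
Perfect-match Tm = 2(8) + 4(12) = 16 + 48 = 64°C
Mismatches (positions where the bases are not complementary): 1 (at position 20)
Effective Tm = 64 − 1×5 = 64 − 5 = 59°C

59°C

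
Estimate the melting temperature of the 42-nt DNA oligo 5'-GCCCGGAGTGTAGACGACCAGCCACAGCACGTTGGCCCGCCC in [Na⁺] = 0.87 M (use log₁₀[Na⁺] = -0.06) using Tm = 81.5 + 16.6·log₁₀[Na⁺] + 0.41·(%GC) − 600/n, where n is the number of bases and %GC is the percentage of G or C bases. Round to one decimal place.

Length n = 42. Counting bases: A=8, C=17, G=13, T=4
G+C = 30, so %GC = 30/42 × 100 = 71.429%
Salt term: 16.6 × (-0.06) = -0.996
GC term: 0.41 × 71.429 = 29.286; length term: −600/42 = −14.286
Tm = 81.5 + (-0.996) + 29.286 − 14.286 = 95.504 → 95.5°C

95.5°C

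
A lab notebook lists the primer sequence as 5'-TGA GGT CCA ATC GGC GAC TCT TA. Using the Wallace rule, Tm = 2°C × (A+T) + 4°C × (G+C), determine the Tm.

C=6, T=6, G=6, A=5
So N_AT = 11 and N_GC = 12.
Tm = 4·12 + 2·11 = 48 + 22 = 70°C

70°C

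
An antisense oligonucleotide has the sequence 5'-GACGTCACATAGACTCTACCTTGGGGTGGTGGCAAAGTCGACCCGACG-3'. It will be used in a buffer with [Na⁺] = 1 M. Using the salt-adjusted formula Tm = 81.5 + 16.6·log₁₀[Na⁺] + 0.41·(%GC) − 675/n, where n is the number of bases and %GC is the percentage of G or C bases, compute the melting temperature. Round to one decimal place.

Length n = 48. Base counts: G=15, A=11, C=13, T=9
G+C = 28, so %GC = 28/48 × 100 = 58.333%
Salt term: 16.6 × (0) = 0
GC term: 0.41 × 58.333 = 23.917; length term: −675/48 = −14.062
Tm = 81.5 + (0) + 23.917 − 14.062 = 91.355 → 91.4°C

91.4°C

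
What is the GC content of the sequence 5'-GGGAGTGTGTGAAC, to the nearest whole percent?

57%

A=3, T=3, C=1, G=7
G+C = 7 + 1 = 8 out of 14 bases
%GC = 8/14 × 100 = 57.14% ≈ 57%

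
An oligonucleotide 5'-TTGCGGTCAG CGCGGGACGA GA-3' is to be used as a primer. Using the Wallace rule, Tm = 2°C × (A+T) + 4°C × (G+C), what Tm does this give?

74°C

Scanning the sequence gives T=3, A=4, C=5, G=10.
AT pairs contribute 7, GC pairs contribute 15.
Tm = 2×7 + 4×15 = 74°C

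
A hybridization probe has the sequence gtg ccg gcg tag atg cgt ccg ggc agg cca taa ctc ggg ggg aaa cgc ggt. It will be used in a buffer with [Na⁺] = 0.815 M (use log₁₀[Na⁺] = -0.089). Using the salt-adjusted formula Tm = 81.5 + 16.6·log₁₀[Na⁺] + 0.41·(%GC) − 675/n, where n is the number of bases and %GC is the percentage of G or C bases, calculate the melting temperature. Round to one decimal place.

Length n = 51. Scanning the sequence gives A=9, C=13, T=7, G=22.
G+C = 35, so %GC = 35/51 × 100 = 68.627%
Salt term: 16.6 × (-0.089) = -1.477
GC term: 0.41 × 68.627 = 28.137; length term: −675/51 = −13.235
Tm = 81.5 + (-1.477) + 28.137 − 13.235 = 94.925 → 94.9°C

94.9°C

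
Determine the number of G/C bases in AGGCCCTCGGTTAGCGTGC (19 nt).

Counting bases: T=4, C=6, A=2, G=7
Total G or C: 7 + 6 = 13

13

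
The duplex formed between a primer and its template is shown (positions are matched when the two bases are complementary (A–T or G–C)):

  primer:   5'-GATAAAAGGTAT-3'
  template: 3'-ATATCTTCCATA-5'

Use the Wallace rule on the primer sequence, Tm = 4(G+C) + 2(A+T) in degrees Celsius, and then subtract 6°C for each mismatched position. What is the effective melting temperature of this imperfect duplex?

Primer base counts: A=6, T=3, G=3, C=0 → A+T=9, G+C=3
Perfect-match Tm = 2(9) + 4(3) = 18 + 12 = 30°C
Mismatches (positions where the bases are not complementary): 2 (at positions 1, 5)
Effective Tm = 30 − 2×6 = 30 − 12 = 18°C

18°C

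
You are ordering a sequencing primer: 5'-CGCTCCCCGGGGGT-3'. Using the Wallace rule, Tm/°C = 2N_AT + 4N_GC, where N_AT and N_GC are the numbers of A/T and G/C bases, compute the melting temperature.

Base counts: G=6, C=6, A=0, T=2
AT pairs contribute 2, GC pairs contribute 12.
Tm = 2×2 + 4×12 = 52°C

52°C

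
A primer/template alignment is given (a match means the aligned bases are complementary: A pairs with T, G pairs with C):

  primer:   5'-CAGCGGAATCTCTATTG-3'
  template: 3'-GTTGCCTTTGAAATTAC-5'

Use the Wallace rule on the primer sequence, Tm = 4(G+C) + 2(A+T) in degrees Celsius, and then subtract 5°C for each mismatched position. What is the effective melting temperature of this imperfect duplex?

30°C

Primer base counts: A=4, T=5, G=4, C=4 → A+T=9, G+C=8
Perfect-match Tm = 2(9) + 4(8) = 18 + 32 = 50°C
Mismatches (positions where the bases are not complementary): 4 (at positions 3, 9, 12, 15)
Effective Tm = 50 − 4×5 = 50 − 20 = 30°C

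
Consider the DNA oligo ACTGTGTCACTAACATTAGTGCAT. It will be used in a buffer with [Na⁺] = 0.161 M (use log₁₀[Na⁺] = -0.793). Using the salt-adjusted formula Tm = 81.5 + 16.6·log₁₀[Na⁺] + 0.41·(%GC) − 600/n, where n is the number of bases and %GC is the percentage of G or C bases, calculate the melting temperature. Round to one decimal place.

Length n = 24. Scanning the sequence gives C=5, G=4, A=7, T=8.
G+C = 9, so %GC = 9/24 × 100 = 37.5%
Salt term: 16.6 × (-0.793) = -13.164
GC term: 0.41 × 37.5 = 15.375; length term: −600/24 = −25
Tm = 81.5 + (-13.164) + 15.375 − 25 = 58.711 → 58.7°C

58.7°C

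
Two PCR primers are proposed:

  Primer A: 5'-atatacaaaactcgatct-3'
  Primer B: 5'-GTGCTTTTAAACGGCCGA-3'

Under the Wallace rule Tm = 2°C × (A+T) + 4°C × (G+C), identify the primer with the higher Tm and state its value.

Primer A: A+T=13, G+C=5 → Tm = 2(13)+4(5) = 46°C
Primer B: A+T=9, G+C=9 → Tm = 2(9)+4(9) = 54°C
46°C vs 54°C → primer B is higher.

Primer B, 54°C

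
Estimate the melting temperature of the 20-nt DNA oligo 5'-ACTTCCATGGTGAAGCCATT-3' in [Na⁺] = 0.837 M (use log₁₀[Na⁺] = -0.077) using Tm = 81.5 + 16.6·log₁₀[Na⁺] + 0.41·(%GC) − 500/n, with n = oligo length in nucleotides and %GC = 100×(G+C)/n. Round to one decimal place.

73.7°C

Length n = 20. Base counts: A=5, G=4, T=6, C=5
G+C = 9, so %GC = 9/20 × 100 = 45%
Salt term: 16.6 × (-0.077) = -1.278
GC term: 0.41 × 45 = 18.45; length term: −500/20 = −25
Tm = 81.5 + (-1.278) + 18.45 − 25 = 73.672 → 73.7°C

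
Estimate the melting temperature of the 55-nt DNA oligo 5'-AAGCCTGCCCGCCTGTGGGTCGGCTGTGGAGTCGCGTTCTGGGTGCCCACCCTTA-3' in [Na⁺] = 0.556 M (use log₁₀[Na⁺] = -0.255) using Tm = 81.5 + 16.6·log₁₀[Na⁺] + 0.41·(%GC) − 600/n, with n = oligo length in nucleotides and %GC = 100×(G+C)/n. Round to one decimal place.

93.9°C

Length n = 55. Base counts: T=13, A=5, G=19, C=18
G+C = 37, so %GC = 37/55 × 100 = 67.273%
Salt term: 16.6 × (-0.255) = -4.233
GC term: 0.41 × 67.273 = 27.582; length term: −600/55 = −10.909
Tm = 81.5 + (-4.233) + 27.582 − 10.909 = 93.94 → 93.9°C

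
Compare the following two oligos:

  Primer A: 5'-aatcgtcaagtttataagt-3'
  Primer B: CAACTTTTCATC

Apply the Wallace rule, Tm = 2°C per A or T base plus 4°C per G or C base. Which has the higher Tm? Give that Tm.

Primer A: A+T=14, G+C=5 → Tm = 2(14)+4(5) = 48°C
Primer B: A+T=8, G+C=4 → Tm = 2(8)+4(4) = 32°C
48°C vs 32°C → primer A is higher.

Primer A, 48°C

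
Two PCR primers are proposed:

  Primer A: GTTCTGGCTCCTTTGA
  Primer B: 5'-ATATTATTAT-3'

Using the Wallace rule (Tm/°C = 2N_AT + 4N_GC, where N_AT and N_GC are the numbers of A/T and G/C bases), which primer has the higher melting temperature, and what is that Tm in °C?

Primer A: A+T=8, G+C=8 → Tm = 2(8)+4(8) = 48°C
Primer B: A+T=10, G+C=0 → Tm = 2(10)+4(0) = 20°C
48°C vs 20°C → primer A is higher.

Primer A, 48°C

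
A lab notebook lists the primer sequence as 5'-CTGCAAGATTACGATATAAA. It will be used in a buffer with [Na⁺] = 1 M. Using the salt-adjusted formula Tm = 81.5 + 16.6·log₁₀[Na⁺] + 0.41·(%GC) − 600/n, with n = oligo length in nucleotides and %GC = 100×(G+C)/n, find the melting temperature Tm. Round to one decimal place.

Length n = 20. T=5, A=9, C=3, G=3
G+C = 6, so %GC = 6/20 × 100 = 30%
Salt term: 16.6 × (0) = 0
GC term: 0.41 × 30 = 12.3; length term: −600/20 = −30
Tm = 81.5 + (0) + 12.3 − 30 = 63.8 → 63.8°C

63.8°C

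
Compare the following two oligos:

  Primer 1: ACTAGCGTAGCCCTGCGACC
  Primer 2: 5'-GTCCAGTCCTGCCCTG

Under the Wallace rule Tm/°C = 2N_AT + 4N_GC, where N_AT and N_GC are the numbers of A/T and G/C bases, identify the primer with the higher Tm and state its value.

Primer 1, 66°C

Primer 1: A+T=7, G+C=13 → Tm = 2(7)+4(13) = 66°C
Primer 2: A+T=5, G+C=11 → Tm = 2(5)+4(11) = 54°C
66°C vs 54°C → primer 1 is higher.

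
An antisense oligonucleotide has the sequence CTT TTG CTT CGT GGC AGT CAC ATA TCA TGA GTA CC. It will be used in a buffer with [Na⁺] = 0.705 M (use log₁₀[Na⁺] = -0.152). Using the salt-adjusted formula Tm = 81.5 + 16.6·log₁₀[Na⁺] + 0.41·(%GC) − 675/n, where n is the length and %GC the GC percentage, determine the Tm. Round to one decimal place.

Length n = 35. Base counts: C=9, T=12, A=7, G=7
G+C = 16, so %GC = 16/35 × 100 = 45.714%
Salt term: 16.6 × (-0.152) = -2.523
GC term: 0.41 × 45.714 = 18.743; length term: −675/35 = −19.286
Tm = 81.5 + (-2.523) + 18.743 − 19.286 = 78.434 → 78.4°C

78.4°C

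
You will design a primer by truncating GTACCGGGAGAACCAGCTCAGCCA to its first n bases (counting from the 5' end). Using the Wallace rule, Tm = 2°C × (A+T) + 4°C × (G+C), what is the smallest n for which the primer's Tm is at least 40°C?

n = 13

First 12 bases: GTACCGGGAGAA → Tm = 38°C (< 40°C)
First 13 bases: GTACCGGGAGAAC → Tm = 42°C (≥ 40°C)
Each additional base adds 2°C (A/T) or 4°C (G/C), so Tm is non-decreasing in n; n = 13 is the first length to reach 40°C.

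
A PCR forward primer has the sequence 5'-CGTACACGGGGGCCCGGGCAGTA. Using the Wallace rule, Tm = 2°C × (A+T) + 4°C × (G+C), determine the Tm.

Counting bases: G=10, T=2, C=7, A=4
AT pairs contribute 6, GC pairs contribute 17.
Tm = 2×6 + 4×17 = 80°C

80°C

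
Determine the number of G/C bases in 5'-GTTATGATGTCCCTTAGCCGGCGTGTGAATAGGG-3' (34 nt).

Counting bases: T=10, C=6, G=12, A=6
Total G or C: 12 + 6 = 18

18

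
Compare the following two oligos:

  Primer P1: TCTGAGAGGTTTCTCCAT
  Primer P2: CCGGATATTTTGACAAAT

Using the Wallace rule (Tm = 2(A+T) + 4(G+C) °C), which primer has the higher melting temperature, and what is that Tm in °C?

Primer P1, 52°C

Primer P1: A+T=10, G+C=8 → Tm = 2(10)+4(8) = 52°C
Primer P2: A+T=12, G+C=6 → Tm = 2(12)+4(6) = 48°C
52°C vs 48°C → primer P1 is higher.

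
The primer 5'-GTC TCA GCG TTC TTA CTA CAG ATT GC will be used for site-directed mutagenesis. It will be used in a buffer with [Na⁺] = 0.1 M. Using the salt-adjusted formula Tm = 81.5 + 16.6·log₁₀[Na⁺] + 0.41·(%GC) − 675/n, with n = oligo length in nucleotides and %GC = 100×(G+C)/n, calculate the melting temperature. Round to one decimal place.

Length n = 26. Base counts: G=5, C=7, A=5, T=9
G+C = 12, so %GC = 12/26 × 100 = 46.154%
Salt term: 16.6 × (-1) = -16.6
GC term: 0.41 × 46.154 = 18.923; length term: −675/26 = −25.962
Tm = 81.5 + (-16.6) + 18.923 − 25.962 = 57.861 → 57.9°C

57.9°C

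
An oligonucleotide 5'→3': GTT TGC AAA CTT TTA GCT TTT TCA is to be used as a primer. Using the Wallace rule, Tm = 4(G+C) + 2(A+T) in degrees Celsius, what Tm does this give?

62°C

Counting bases: C=4, G=3, T=12, A=5
AT pairs contribute 17, GC pairs contribute 7.
Tm = 2(17) + 4(7) = 34 + 28 = 62°C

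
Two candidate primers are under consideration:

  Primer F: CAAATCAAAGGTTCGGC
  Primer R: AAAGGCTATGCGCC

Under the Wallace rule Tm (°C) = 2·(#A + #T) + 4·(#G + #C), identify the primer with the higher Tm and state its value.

Primer F: A+T=9, G+C=8 → Tm = 2(9)+4(8) = 50°C
Primer R: A+T=6, G+C=8 → Tm = 2(6)+4(8) = 44°C
50°C vs 44°C → primer F is higher.

Primer F, 50°C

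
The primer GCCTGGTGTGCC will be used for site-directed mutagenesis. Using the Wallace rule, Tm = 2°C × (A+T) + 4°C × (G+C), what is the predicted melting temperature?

42°C

G=5, T=3, A=0, C=4
AT pairs contribute 3, GC pairs contribute 9.
Tm = 4·9 + 2·3 = 36 + 6 = 42°C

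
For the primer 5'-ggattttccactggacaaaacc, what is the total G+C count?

Counting bases: T=5, A=7, C=6, G=4
G+C = 4 + 6 = 10

10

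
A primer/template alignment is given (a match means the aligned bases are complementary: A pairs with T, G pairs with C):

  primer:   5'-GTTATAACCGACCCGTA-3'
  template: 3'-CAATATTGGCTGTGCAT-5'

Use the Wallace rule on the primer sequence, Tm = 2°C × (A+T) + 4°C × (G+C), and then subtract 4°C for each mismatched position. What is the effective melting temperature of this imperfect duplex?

Primer base counts: A=5, T=4, G=3, C=5 → A+T=9, G+C=8
Perfect-match Tm = 2(9) + 4(8) = 18 + 32 = 50°C
Mismatches (positions where the bases are not complementary): 1 (at position 13)
Effective Tm = 50 − 1×4 = 50 − 4 = 46°C

46°C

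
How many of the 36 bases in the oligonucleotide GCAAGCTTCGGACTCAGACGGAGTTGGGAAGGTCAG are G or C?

21

Counting bases: A=9, G=14, T=6, C=7
G+C = 14 + 7 = 21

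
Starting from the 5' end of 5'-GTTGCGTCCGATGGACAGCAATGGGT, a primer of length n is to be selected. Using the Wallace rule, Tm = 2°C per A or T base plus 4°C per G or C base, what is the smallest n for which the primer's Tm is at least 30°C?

First 8 bases: GTTGCGTC → Tm = 26°C (< 30°C)
First 9 bases: GTTGCGTCC → Tm = 30°C (≥ 30°C)
Each additional base adds 2°C (A/T) or 4°C (G/C), so Tm is non-decreasing in n; n = 9 is the first length to reach 30°C.

n = 9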